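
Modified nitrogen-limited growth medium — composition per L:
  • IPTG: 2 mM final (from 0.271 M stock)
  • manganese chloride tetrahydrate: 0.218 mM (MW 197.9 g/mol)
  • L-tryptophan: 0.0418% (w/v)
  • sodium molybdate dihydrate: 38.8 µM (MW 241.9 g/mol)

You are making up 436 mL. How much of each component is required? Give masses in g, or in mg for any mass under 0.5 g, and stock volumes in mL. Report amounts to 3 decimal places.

Scale factor relative to 1 L: 0.436.
IPTG: C1V1 = C2V2 → 2 mM × 436 mL ÷ 271 mM = 3.218 mL
manganese chloride tetrahydrate: 0.218 mmol/L × 197.9 mg/mmol × 0.436 L = 18.810 mg
L-tryptophan: 0.0418 g per 100 mL × 436 mL ÷ 100 = 0.182248 g = 182.248 mg
sodium molybdate dihydrate: 38.8 µmol/L × 241.9 g/mol × 0.436 L ÷ 1000 = 4.092 mg

IPTG 3.218 mL; manganese chloride tetrahydrate 18.810 mg; L-tryptophan 182.248 mg; sodium molybdate dihydrate 4.092 mg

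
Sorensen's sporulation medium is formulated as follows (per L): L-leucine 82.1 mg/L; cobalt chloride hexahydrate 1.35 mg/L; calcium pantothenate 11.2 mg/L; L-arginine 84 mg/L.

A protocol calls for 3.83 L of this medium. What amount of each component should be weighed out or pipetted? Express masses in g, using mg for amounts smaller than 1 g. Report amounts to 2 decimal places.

Scale factor relative to 1 L: 3.83.
L-leucine: 82.1 mg/L × 3.83 L = 314.44 mg
cobalt chloride hexahydrate: 1.35 mg/L × 3.83 L = 5.17 mg
calcium pantothenate: 11.2 mg/L × 3.83 L = 42.90 mg
L-arginine: 84 mg/L × 3.83 L = 321.72 mg

L-leucine 314.44 mg; cobalt chloride hexahydrate 5.17 mg; calcium pantothenate 42.90 mg; L-arginine 321.72 mg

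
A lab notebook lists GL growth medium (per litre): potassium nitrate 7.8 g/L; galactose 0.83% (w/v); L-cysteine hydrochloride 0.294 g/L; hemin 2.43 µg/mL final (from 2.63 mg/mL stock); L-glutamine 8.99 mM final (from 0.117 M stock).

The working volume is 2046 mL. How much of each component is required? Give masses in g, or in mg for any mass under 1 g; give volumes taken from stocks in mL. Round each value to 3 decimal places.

Target volume = 2046 mL = 2.046 L.
potassium nitrate: 7.8 g/L × 2.046 L = 15.959 g
galactose: 0.83 g per 100 mL × 2046 mL ÷ 100 = 16.982 g
L-cysteine hydrochloride: 0.294 g/L × 2.046 L = 0.601524 g = 601.524 mg
hemin: dilute stock: 2.43 µg/mL × 2046 mL ÷ 2630 µg/mL = 1.890 mL
L-glutamine: V = C2·V2/C1 = 8.99 mM × 2046 mL ÷ 117 mM = 157.210 mL

potassium nitrate 15.959 g; galactose 16.982 g; L-cysteine hydrochloride 601.524 mg; hemin 1.890 mL; L-glutamine 157.210 mL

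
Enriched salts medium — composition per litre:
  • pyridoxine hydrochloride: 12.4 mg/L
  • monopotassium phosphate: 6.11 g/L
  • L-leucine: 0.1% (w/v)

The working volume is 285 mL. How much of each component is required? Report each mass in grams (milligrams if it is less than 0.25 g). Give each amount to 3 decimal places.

pyridoxine hydrochloride 3.534 mg; monopotassium phosphate 1.741 g; L-leucine 0.285 g

Working volume: 285 mL = 0.285 L.
pyridoxine hydrochloride: 12.4 mg/L × 0.285 L = 3.534 mg
monopotassium phosphate: 6.11 g/L × 0.285 L = 1.741 g
L-leucine: 0.1% w/v = 1 g/L → 1 × 0.285 L = 0.285 g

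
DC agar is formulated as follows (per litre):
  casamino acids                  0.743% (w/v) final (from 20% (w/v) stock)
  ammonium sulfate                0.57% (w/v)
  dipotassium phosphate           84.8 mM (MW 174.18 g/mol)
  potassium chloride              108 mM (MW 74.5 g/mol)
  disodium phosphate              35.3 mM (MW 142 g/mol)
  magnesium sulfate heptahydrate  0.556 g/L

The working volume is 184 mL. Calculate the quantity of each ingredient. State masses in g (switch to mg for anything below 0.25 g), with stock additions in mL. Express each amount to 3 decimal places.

Working volume: 184 mL = 0.184 L.
casamino acids: C1V1 = C2V2 → 0.743% ÷ 20% × 184 mL = 6.836 mL
ammonium sulfate: 0.57% w/v = 5.7 g/L → 5.7 × 0.184 L = 1.049 g
dipotassium phosphate: 84.8 mmol/L × 174.18 g/mol × 0.184 L ÷ 1000 = 2.718 g
potassium chloride: 108 mmol/L × 74.5 g/mol × 0.184 L ÷ 1000 = 1.480 g
disodium phosphate: 35.3 mmol/L × 142 g/mol × 0.184 L ÷ 1000 = 0.922 g
magnesium sulfate heptahydrate: 0.556 g/L × 0.184 L = 0.102304 g = 102.304 mg

casamino acids 6.836 mL; ammonium sulfate 1.049 g; dipotassium phosphate 2.718 g; potassium chloride 1.480 g; disodium phosphate 0.922 g; magnesium sulfate heptahydrate 102.304 mg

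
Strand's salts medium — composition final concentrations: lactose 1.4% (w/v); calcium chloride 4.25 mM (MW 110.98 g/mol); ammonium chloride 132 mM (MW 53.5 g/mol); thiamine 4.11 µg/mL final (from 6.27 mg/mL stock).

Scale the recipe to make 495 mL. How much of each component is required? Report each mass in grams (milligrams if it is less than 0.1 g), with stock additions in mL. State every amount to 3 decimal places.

lactose 6.930 g; calcium chloride 0.233 g; ammonium chloride 3.496 g; thiamine 0.324 mL

Target volume = 495 mL = 0.495 L.
lactose: 1.4 g per 100 mL × 495 mL ÷ 100 = 6.930 g
calcium chloride: 4.25 mmol/L × 110.98 g/mol × 0.495 L ÷ 1000 = 0.233 g
ammonium chloride: 132 mmol/L × 53.5 g/mol × 0.495 L ÷ 1000 = 3.496 g
thiamine: V = C2·V2/C1 = 4.11 µg/mL × 495 mL ÷ 6270 µg/mL = 0.324 mL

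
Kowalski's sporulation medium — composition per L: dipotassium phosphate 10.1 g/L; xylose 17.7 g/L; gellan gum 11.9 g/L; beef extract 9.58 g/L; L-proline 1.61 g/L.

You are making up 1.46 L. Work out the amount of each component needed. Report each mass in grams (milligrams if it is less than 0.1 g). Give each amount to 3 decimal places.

Scale factor relative to 1 L: 1.46.
dipotassium phosphate: 10.1 g/L × 1.46 L = 14.746 g
xylose: 17.7 g/L × 1.46 L = 25.842 g
gellan gum: 11.9 g/L × 1.46 L = 17.374 g
beef extract: 9.58 g/L × 1.46 L = 13.987 g
L-proline: 1.61 g/L × 1.46 L = 2.351 g

dipotassium phosphate 14.746 g; xylose 25.842 g; gellan gum 17.374 g; beef extract 13.987 g; L-proline 2.351 g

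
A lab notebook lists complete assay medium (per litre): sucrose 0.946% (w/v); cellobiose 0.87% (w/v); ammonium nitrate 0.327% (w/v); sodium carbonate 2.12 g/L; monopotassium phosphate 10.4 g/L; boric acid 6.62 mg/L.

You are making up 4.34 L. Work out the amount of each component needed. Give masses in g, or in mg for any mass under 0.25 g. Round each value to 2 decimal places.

sucrose 41.06 g; cellobiose 37.76 g; ammonium nitrate 14.19 g; sodium carbonate 9.20 g; monopotassium phosphate 45.14 g; boric acid 28.73 mg

Working volume: 4.34 L.
sucrose: 0.946% w/v = 9.46 g/L → 9.46 × 4.34 L = 41.06 g
cellobiose: 0.87 g per 100 mL × 4340 mL ÷ 100 = 37.76 g
ammonium nitrate: 0.327% w/v = 3.27 g/L → 3.27 × 4.34 L = 14.19 g
sodium carbonate: 2.12 g/L × 4.34 L = 9.20 g
monopotassium phosphate: 10.4 g/L × 4.34 L = 45.14 g
boric acid: 6.62 mg/L × 4.34 L = 28.73 mg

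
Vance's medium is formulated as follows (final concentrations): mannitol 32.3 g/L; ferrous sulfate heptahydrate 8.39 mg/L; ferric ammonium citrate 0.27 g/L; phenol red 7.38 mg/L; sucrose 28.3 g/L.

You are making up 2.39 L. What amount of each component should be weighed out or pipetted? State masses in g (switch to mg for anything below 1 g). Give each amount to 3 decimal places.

Working volume: 2.39 L.
mannitol: 32.3 g/L × 2.39 L = 77.197 g
ferrous sulfate heptahydrate: 8.39 mg/L × 2.39 L = 20.052 mg
ferric ammonium citrate: 0.27 g/L × 2.39 L = 0.6453 g = 645.300 mg
phenol red: 7.38 mg/L × 2.39 L = 17.638 mg
sucrose: 28.3 g/L × 2.39 L = 67.637 g

mannitol 77.197 g; ferrous sulfate heptahydrate 20.052 mg; ferric ammonium citrate 645.300 mg; phenol red 17.638 mg; sucrose 67.637 g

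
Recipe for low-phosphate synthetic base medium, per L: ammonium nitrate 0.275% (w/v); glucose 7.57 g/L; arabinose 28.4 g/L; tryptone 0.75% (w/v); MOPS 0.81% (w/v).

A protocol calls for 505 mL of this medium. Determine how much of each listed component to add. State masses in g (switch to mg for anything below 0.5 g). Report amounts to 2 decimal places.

ammonium nitrate 1.39 g; glucose 3.82 g; arabinose 14.34 g; tryptone 3.79 g; MOPS 4.09 g

Target volume = 505 mL = 0.505 L.
ammonium nitrate: 0.275 g per 100 mL × 505 mL ÷ 100 = 1.39 g
glucose: 7.57 g/L × 0.505 L = 3.82 g
arabinose: 28.4 g/L × 0.505 L = 14.34 g
tryptone: 0.75% w/v = 7.5 g/L → 7.5 × 0.505 L = 3.79 g
MOPS: 0.81 g per 100 mL × 505 mL ÷ 100 = 4.09 g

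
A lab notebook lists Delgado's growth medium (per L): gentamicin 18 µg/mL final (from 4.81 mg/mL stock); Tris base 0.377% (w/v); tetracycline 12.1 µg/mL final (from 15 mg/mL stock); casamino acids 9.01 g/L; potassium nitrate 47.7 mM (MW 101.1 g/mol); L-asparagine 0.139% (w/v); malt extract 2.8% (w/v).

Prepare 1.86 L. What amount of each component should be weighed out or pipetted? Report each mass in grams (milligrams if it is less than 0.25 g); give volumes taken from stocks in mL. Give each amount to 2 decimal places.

Working volume: 1.86 L.
gentamicin: dilute stock: 18 µg/mL × 1860 mL ÷ 4810 µg/mL = 6.96 mL
Tris base: 0.377% w/v = 3.77 g/L → 3.77 × 1.86 L = 7.01 g
tetracycline: dilute stock: 12.1 µg/mL × 1860 mL ÷ 15000 µg/mL = 1.50 mL
casamino acids: 9.01 g/L × 1.86 L = 16.76 g
potassium nitrate: 47.7 mmol/L × 101.1 g/mol × 1.86 L ÷ 1000 = 8.97 g
L-asparagine: 0.139% w/v = 1.39 g/L → 1.39 × 1.86 L = 2.59 g
malt extract: 2.8% w/v = 28 g/L → 28 × 1.86 L = 52.08 g

gentamicin 6.96 mL; Tris base 7.01 g; tetracycline 1.50 mL; casamino acids 16.76 g; potassium nitrate 8.97 g; L-asparagine 2.59 g; malt extract 52.08 g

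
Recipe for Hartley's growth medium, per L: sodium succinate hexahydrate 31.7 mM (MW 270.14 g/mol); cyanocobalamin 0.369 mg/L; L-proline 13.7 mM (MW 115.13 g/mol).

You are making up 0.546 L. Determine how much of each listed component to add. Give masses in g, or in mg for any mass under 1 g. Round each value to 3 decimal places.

sodium succinate hexahydrate 4.676 g; cyanocobalamin 0.201 mg; L-proline 861.195 mg

Scale factor relative to 1 L: 0.546.
sodium succinate hexahydrate: 31.7 mmol/L × 270.14 g/mol × 0.546 L ÷ 1000 = 4.676 g
cyanocobalamin: 0.369 mg/L × 0.546 L = 0.201 mg
L-proline: 13.7 mmol/L × 115.13 mg/mmol × 0.546 L = 861.195 mg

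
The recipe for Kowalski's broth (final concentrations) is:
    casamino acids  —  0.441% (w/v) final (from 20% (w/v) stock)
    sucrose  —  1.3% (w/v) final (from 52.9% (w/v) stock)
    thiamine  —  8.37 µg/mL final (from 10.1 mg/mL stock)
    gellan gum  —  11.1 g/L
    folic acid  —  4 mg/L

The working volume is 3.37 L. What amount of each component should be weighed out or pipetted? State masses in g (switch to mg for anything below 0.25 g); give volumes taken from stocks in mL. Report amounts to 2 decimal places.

Scale factor relative to 1 L: 3.37.
casamino acids: V = C2·V2/C1 = 0.441% ÷ 20% × 3370 mL = 74.31 mL
sucrose: V = C2·V2/C1 = 1.3% ÷ 52.9% × 3370 mL = 82.82 mL
thiamine: V = C2·V2/C1 = 8.37 µg/mL × 3370 mL ÷ 10100 µg/mL = 2.79 mL
gellan gum: 11.1 g/L × 3.37 L = 37.41 g
folic acid: 4 mg/L × 3.37 L = 13.48 mg

casamino acids 74.31 mL; sucrose 82.82 mL; thiamine 2.79 mL; gellan gum 37.41 g; folic acid 13.48 mg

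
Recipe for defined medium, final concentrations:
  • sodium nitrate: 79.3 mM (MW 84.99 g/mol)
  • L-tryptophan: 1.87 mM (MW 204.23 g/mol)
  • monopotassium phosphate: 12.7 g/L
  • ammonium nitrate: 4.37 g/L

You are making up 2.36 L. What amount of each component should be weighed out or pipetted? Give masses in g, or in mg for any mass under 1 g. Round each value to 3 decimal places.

Working volume: 2.36 L.
sodium nitrate: 79.3 mmol/L × 84.99 g/mol × 2.36 L ÷ 1000 = 15.906 g
L-tryptophan: 1.87 mmol/L × 204.23 mg/mmol × 2.36 L = 901.308 mg
monopotassium phosphate: 12.7 g/L × 2.36 L = 29.972 g
ammonium nitrate: 4.37 g/L × 2.36 L = 10.313 g

sodium nitrate 15.906 g; L-tryptophan 901.308 mg; monopotassium phosphate 29.972 g; ammonium nitrate 10.313 g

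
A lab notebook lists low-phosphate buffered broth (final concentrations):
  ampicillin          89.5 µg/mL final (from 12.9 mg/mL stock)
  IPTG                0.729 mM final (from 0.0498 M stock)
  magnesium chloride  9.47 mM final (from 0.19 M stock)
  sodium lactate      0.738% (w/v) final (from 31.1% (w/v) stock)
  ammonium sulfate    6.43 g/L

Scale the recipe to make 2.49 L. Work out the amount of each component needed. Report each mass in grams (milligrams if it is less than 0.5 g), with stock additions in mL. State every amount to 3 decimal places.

ampicillin 17.276 mL; IPTG 36.450 mL; magnesium chloride 124.107 mL; sodium lactate 59.087 mL; ammonium sulfate 16.011 g

Scale factor relative to 1 L: 2.49.
ampicillin: V = C2·V2/C1 = 89.5 µg/mL × 2490 mL ÷ 12900 µg/mL = 17.276 mL
IPTG: V = C2·V2/C1 = 0.729 mM × 2490 mL ÷ 49.8 mM = 36.450 mL
magnesium chloride: V = C2·V2/C1 = 9.47 mM × 2490 mL ÷ 190 mM = 124.107 mL
sodium lactate: dilute stock: 0.738% ÷ 31.1% × 2490 mL = 59.087 mL
ammonium sulfate: 6.43 g/L × 2.49 L = 16.011 g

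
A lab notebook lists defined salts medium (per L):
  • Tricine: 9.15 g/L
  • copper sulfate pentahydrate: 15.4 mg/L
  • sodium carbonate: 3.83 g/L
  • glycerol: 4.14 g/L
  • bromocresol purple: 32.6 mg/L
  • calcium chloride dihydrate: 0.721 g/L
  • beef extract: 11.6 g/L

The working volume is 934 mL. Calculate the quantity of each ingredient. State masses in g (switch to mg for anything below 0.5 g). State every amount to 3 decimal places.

Target volume = 934 mL = 0.934 L.
Tricine: 9.15 g/L × 0.934 L = 8.546 g
copper sulfate pentahydrate: 15.4 mg/L × 0.934 L = 14.384 mg
sodium carbonate: 3.83 g/L × 0.934 L = 3.577 g
glycerol: 4.14 g/L × 0.934 L = 3.867 g
bromocresol purple: 32.6 mg/L × 0.934 L = 30.448 mg
calcium chloride dihydrate: 0.721 g/L × 0.934 L = 0.673 g
beef extract: 11.6 g/L × 0.934 L = 10.834 g

Tricine 8.546 g; copper sulfate pentahydrate 14.384 mg; sodium carbonate 3.577 g; glycerol 3.867 g; bromocresol purple 30.448 mg; calcium chloride dihydrate 0.673 g; beef extract 10.834 g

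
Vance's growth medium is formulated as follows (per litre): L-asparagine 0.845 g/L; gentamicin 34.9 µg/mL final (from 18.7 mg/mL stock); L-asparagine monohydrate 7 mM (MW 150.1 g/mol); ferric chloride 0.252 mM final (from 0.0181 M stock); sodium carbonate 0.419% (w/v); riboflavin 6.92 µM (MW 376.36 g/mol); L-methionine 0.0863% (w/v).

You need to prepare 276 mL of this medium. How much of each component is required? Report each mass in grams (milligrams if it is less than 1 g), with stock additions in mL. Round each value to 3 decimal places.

Scale factor relative to 1 L: 0.276.
L-asparagine: 0.845 g/L × 0.276 L = 0.23322 g = 233.220 mg
gentamicin: dilute stock: 34.9 µg/mL × 276 mL ÷ 18700 µg/mL = 0.515 mL
L-asparagine monohydrate: 7 mmol/L × 150.1 mg/mmol × 0.276 L = 289.993 mg
ferric chloride: V = C2·V2/C1 = 0.252 mM × 276 mL ÷ 18.1 mM = 3.843 mL
sodium carbonate: 0.419 g per 100 mL × 276 mL ÷ 100 = 1.156 g
riboflavin: 6.92 µmol/L × 376.36 g/mol × 0.276 L ÷ 1000 = 0.719 mg
L-methionine: 0.0863% w/v = 0.863 g/L → 0.863 × 0.276 L = 0.238188 g = 238.188 mg

L-asparagine 233.220 mg; gentamicin 0.515 mL; L-asparagine monohydrate 289.993 mg; ferric chloride 3.843 mL; sodium carbonate 1.156 g; riboflavin 0.719 mg; L-methionine 238.188 mg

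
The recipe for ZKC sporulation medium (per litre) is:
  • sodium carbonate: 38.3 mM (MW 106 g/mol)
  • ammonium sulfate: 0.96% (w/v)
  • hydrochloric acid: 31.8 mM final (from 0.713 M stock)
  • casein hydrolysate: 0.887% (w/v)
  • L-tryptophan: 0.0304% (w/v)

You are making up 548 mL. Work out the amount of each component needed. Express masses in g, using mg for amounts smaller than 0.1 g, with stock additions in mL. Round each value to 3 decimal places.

Scale factor relative to 1 L: 0.548.
sodium carbonate: 38.3 mmol/L × 106 g/mol × 0.548 L ÷ 1000 = 2.225 g
ammonium sulfate: 0.96 g per 100 mL × 548 mL ÷ 100 = 5.261 g
hydrochloric acid: dilute stock: 31.8 mM × 548 mL ÷ 713 mM = 24.441 mL
casein hydrolysate: 0.887% w/v = 8.87 g/L → 8.87 × 0.548 L = 4.861 g
L-tryptophan: 0.0304% w/v = 0.304 g/L → 0.304 × 0.548 L = 0.167 g

sodium carbonate 2.225 g; ammonium sulfate 5.261 g; hydrochloric acid 24.441 mL; casein hydrolysate 4.861 g; L-tryptophan 0.167 g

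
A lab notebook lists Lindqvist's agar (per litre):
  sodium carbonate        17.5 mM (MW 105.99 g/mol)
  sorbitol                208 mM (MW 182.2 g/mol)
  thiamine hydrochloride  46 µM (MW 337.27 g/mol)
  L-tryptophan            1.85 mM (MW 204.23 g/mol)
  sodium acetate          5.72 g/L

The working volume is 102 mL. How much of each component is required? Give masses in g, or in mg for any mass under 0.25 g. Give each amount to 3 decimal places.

Scale factor relative to 1 L: 0.102.
sodium carbonate: 17.5 mmol/L × 105.99 mg/mmol × 0.102 L = 189.192 mg
sorbitol: 208 mmol/L × 182.2 g/mol × 0.102 L ÷ 1000 = 3.866 g
thiamine hydrochloride: 46 µmol/L × 337.27 g/mol × 0.102 L ÷ 1000 = 1.582 mg
L-tryptophan: 1.85 mmol/L × 204.23 mg/mmol × 0.102 L = 38.538 mg
sodium acetate: 5.72 g/L × 0.102 L = 0.583 g

sodium carbonate 189.192 mg; sorbitol 3.866 g; thiamine hydrochloride 1.582 mg; L-tryptophan 38.538 mg; sodium acetate 0.583 g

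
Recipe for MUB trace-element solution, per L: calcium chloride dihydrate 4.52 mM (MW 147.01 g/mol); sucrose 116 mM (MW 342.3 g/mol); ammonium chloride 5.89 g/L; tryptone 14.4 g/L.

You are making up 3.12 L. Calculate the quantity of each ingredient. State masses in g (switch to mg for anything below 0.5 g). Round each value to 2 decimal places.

calcium chloride dihydrate 2.07 g; sucrose 123.89 g; ammonium chloride 18.38 g; tryptone 44.93 g

Scale factor relative to 1 L: 3.12.
calcium chloride dihydrate: 4.52 mmol/L × 147.01 g/mol × 3.12 L ÷ 1000 = 2.07 g
sucrose: 116 mmol/L × 342.3 g/mol × 3.12 L ÷ 1000 = 123.89 g
ammonium chloride: 5.89 g/L × 3.12 L = 18.38 g
tryptone: 14.4 g/L × 3.12 L = 44.93 g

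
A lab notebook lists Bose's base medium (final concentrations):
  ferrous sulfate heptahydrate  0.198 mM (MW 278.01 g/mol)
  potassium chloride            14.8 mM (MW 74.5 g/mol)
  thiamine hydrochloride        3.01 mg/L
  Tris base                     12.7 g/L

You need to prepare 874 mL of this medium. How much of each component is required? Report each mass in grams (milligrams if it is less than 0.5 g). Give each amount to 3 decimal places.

ferrous sulfate heptahydrate 48.110 mg; potassium chloride 0.964 g; thiamine hydrochloride 2.631 mg; Tris base 11.100 g

Target volume = 874 mL = 0.874 L.
ferrous sulfate heptahydrate: 0.198 mmol/L × 278.01 mg/mmol × 0.874 L = 48.110 mg
potassium chloride: 14.8 mmol/L × 74.5 g/mol × 0.874 L ÷ 1000 = 0.964 g
thiamine hydrochloride: 3.01 mg/L × 0.874 L = 2.631 mg
Tris base: 12.7 g/L × 0.874 L = 11.100 g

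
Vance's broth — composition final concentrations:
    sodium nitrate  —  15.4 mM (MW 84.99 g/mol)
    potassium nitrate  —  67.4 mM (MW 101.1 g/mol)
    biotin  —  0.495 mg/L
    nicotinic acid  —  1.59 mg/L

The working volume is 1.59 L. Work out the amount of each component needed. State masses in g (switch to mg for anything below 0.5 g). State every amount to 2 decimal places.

Scale factor relative to 1 L: 1.59.
sodium nitrate: 15.4 mmol/L × 84.99 g/mol × 1.59 L ÷ 1000 = 2.08 g
potassium nitrate: 67.4 mmol/L × 101.1 g/mol × 1.59 L ÷ 1000 = 10.83 g
biotin: 0.495 mg/L × 1.59 L = 0.79 mg
nicotinic acid: 1.59 mg/L × 1.59 L = 2.53 mg

sodium nitrate 2.08 g; potassium nitrate 10.83 g; biotin 0.79 mg; nicotinic acid 2.53 mg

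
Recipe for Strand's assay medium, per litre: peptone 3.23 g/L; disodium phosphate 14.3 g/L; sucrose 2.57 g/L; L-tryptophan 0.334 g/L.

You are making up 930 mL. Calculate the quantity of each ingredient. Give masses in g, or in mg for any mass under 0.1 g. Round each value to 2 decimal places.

Target volume = 930 mL = 0.93 L.
peptone: 3.23 g/L × 0.93 L = 3.00 g
disodium phosphate: 14.3 g/L × 0.93 L = 13.30 g
sucrose: 2.57 g/L × 0.93 L = 2.39 g
L-tryptophan: 0.334 g/L × 0.93 L = 0.31 g

peptone 3.00 g; disodium phosphate 13.30 g; sucrose 2.39 g; L-tryptophan 0.31 g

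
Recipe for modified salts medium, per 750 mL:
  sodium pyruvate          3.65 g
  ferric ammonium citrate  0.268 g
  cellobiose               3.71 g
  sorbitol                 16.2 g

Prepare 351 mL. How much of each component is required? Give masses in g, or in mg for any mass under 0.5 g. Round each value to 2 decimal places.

Scale factor = 351 mL / 750 mL = 0.468.
sodium pyruvate: 3.65 g × (351 mL / 750 mL) = 1.71 g
ferric ammonium citrate: 0.268 g × (351 mL / 750 mL) = 0.125424 g = 125.42 mg
cellobiose: 3.71 g × (351 mL / 750 mL) = 1.74 g
sorbitol: 16.2 g × (351 mL / 750 mL) = 7.58 g

sodium pyruvate 1.71 g; ferric ammonium citrate 125.42 mg; cellobiose 1.74 g; sorbitol 7.58 g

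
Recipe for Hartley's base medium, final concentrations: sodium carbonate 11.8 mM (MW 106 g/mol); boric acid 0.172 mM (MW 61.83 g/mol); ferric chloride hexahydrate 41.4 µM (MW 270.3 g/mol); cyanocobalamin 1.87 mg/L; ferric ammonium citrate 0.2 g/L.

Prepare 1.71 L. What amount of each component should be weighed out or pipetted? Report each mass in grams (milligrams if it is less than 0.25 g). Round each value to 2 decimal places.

Scale factor relative to 1 L: 1.71.
sodium carbonate: 11.8 mmol/L × 106 g/mol × 1.71 L ÷ 1000 = 2.14 g
boric acid: 0.172 mmol/L × 61.83 mg/mmol × 1.71 L = 18.19 mg
ferric chloride hexahydrate: 41.4 µmol/L × 270.3 g/mol × 1.71 L ÷ 1000 = 19.14 mg
cyanocobalamin: 1.87 mg/L × 1.71 L = 3.20 mg
ferric ammonium citrate: 0.2 g/L × 1.71 L = 0.34 g

sodium carbonate 2.14 g; boric acid 18.19 mg; ferric chloride hexahydrate 19.14 mg; cyanocobalamin 3.20 mg; ferric ammonium citrate 0.34 g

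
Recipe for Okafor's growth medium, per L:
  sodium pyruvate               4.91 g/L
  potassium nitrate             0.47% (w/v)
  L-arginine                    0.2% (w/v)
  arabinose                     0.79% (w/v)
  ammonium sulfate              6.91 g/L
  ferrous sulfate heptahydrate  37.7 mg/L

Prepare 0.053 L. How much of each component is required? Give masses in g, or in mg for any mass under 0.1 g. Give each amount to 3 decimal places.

Scale factor relative to 1 L: 0.053.
sodium pyruvate: 4.91 g/L × 0.053 L = 0.260 g
potassium nitrate: 0.47% w/v = 4.7 g/L → 4.7 × 0.053 L = 0.249 g
L-arginine: 0.2% w/v = 2 g/L → 2 × 0.053 L = 0.106 g
arabinose: 0.79% w/v = 7.9 g/L → 7.9 × 0.053 L = 0.419 g
ammonium sulfate: 6.91 g/L × 0.053 L = 0.366 g
ferrous sulfate heptahydrate: 37.7 mg/L × 0.053 L = 1.998 mg

sodium pyruvate 0.260 g; potassium nitrate 0.249 g; L-arginine 0.106 g; arabinose 0.419 g; ammonium sulfate 0.366 g; ferrous sulfate heptahydrate 1.998 mg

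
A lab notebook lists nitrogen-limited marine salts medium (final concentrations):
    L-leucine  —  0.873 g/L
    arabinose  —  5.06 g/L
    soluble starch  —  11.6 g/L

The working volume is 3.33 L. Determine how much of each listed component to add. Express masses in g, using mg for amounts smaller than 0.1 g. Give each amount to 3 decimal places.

L-leucine 2.907 g; arabinose 16.850 g; soluble starch 38.628 g

Working volume: 3.33 L.
L-leucine: 0.873 g/L × 3.33 L = 2.907 g
arabinose: 5.06 g/L × 3.33 L = 16.850 g
soluble starch: 11.6 g/L × 3.33 L = 38.628 g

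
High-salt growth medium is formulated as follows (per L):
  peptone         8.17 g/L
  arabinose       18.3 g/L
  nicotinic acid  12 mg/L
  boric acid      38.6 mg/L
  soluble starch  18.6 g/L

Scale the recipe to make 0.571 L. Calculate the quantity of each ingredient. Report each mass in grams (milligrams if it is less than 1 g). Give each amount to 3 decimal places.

Working volume: 0.571 L.
peptone: 8.17 g/L × 0.571 L = 4.665 g
arabinose: 18.3 g/L × 0.571 L = 10.449 g
nicotinic acid: 12 mg/L × 0.571 L = 6.852 mg
boric acid: 38.6 mg/L × 0.571 L = 22.041 mg
soluble starch: 18.6 g/L × 0.571 L = 10.621 g

peptone 4.665 g; arabinose 10.449 g; nicotinic acid 6.852 mg; boric acid 22.041 mg; soluble starch 10.621 g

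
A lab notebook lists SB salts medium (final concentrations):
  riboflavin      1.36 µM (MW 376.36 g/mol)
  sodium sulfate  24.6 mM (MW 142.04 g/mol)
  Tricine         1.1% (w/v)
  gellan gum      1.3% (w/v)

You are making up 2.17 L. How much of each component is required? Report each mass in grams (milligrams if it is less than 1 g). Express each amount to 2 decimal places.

riboflavin 1.11 mg; sodium sulfate 7.58 g; Tricine 23.87 g; gellan gum 28.21 g

Scale factor relative to 1 L: 2.17.
riboflavin: 1.36 µmol/L × 376.36 g/mol × 2.17 L ÷ 1000 = 1.11 mg
sodium sulfate: 24.6 mmol/L × 142.04 g/mol × 2.17 L ÷ 1000 = 7.58 g
Tricine: 1.1% w/v = 11 g/L → 11 × 2.17 L = 23.87 g
gellan gum: 1.3% w/v = 13 g/L → 13 × 2.17 L = 28.21 g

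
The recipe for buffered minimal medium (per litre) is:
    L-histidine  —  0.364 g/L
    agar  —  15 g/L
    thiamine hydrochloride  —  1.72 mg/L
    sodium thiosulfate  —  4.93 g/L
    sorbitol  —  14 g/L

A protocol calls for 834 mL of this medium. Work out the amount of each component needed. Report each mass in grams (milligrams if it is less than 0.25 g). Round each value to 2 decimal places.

Target volume = 834 mL = 0.834 L.
L-histidine: 0.364 g/L × 0.834 L = 0.30 g
agar: 15 g/L × 0.834 L = 12.51 g
thiamine hydrochloride: 1.72 mg/L × 0.834 L = 1.43 mg
sodium thiosulfate: 4.93 g/L × 0.834 L = 4.11 g
sorbitol: 14 g/L × 0.834 L = 11.68 g

L-histidine 0.30 g; agar 12.51 g; thiamine hydrochloride 1.43 mg; sodium thiosulfate 4.11 g; sorbitol 11.68 g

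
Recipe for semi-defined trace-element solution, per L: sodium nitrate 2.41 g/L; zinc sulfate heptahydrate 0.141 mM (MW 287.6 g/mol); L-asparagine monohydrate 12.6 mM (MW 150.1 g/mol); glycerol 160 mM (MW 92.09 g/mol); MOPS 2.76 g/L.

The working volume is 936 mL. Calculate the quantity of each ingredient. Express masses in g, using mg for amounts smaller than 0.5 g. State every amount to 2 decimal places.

sodium nitrate 2.26 g; zinc sulfate heptahydrate 37.96 mg; L-asparagine monohydrate 1.77 g; glycerol 13.79 g; MOPS 2.58 g

Scale factor relative to 1 L: 0.936.
sodium nitrate: 2.41 g/L × 0.936 L = 2.26 g
zinc sulfate heptahydrate: 0.141 mmol/L × 287.6 mg/mmol × 0.936 L = 37.96 mg
L-asparagine monohydrate: 12.6 mmol/L × 150.1 g/mol × 0.936 L ÷ 1000 = 1.77 g
glycerol: 160 mmol/L × 92.09 g/mol × 0.936 L ÷ 1000 = 13.79 g
MOPS: 2.76 g/L × 0.936 L = 2.58 g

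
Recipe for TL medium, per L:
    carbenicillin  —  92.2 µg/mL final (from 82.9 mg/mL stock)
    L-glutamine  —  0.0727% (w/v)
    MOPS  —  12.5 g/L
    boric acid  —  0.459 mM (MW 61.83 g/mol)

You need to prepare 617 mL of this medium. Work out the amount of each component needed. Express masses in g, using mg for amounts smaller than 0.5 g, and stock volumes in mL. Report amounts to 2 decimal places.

Target volume = 617 mL = 0.617 L.
carbenicillin: C1V1 = C2V2 → 92.2 µg/mL × 617 mL ÷ 82900 µg/mL = 0.69 mL
L-glutamine: 0.0727 g per 100 mL × 617 mL ÷ 100 = 0.448559 g = 448.56 mg
MOPS: 12.5 g/L × 0.617 L = 7.71 g
boric acid: 0.459 mmol/L × 61.83 mg/mmol × 0.617 L = 17.51 mg

carbenicillin 0.69 mL; L-glutamine 448.56 mg; MOPS 7.71 g; boric acid 17.51 mg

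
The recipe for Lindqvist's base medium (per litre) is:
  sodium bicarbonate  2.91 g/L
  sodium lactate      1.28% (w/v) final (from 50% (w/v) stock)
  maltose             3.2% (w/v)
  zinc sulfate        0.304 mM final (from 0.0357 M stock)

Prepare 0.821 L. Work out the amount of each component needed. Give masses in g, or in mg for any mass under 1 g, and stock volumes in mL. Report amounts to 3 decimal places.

sodium bicarbonate 2.389 g; sodium lactate 21.018 mL; maltose 26.272 g; zinc sulfate 6.991 mL

Working volume: 0.821 L.
sodium bicarbonate: 2.91 g/L × 0.821 L = 2.389 g
sodium lactate: V = C2·V2/C1 = 1.28% ÷ 50% × 821 mL = 21.018 mL
maltose: 3.2 g per 100 mL × 821 mL ÷ 100 = 26.272 g
zinc sulfate: V = C2·V2/C1 = 0.304 mM × 821 mL ÷ 35.7 mM = 6.991 mL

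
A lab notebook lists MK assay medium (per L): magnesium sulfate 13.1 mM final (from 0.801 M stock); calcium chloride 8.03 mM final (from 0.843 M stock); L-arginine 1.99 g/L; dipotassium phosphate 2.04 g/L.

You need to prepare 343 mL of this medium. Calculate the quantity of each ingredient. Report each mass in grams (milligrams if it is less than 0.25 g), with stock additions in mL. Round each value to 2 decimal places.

magnesium sulfate 5.61 mL; calcium chloride 3.27 mL; L-arginine 0.68 g; dipotassium phosphate 0.70 g

Scale factor relative to 1 L: 0.343.
magnesium sulfate: V = C2·V2/C1 = 13.1 mM × 343 mL ÷ 801 mM = 5.61 mL
calcium chloride: C1V1 = C2V2 → 8.03 mM × 343 mL ÷ 843 mM = 3.27 mL
L-arginine: 1.99 g/L × 0.343 L = 0.68 g
dipotassium phosphate: 2.04 g/L × 0.343 L = 0.70 g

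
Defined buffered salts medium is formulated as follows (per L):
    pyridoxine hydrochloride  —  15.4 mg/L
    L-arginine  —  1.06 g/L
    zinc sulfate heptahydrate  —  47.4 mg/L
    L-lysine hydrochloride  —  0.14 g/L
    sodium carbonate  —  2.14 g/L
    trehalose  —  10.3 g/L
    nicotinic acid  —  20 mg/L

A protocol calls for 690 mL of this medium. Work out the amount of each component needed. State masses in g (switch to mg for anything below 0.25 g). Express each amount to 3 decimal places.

Scale factor relative to 1 L: 0.69.
pyridoxine hydrochloride: 15.4 mg/L × 0.69 L = 10.626 mg
L-arginine: 1.06 g/L × 0.69 L = 0.731 g
zinc sulfate heptahydrate: 47.4 mg/L × 0.69 L = 32.706 mg
L-lysine hydrochloride: 0.14 g/L × 0.69 L = 0.0966 g = 96.600 mg
sodium carbonate: 2.14 g/L × 0.69 L = 1.477 g
trehalose: 10.3 g/L × 0.69 L = 7.107 g
nicotinic acid: 20 mg/L × 0.69 L = 13.800 mg

pyridoxine hydrochloride 10.626 mg; L-arginine 0.731 g; zinc sulfate heptahydrate 32.706 mg; L-lysine hydrochloride 96.600 mg; sodium carbonate 1.477 g; trehalose 7.107 g; nicotinic acid 13.800 mg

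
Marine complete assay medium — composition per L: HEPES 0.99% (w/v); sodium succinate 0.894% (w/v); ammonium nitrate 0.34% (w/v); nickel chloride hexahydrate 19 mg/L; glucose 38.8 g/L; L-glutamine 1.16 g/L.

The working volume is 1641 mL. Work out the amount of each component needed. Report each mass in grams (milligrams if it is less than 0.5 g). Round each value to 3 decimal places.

HEPES 16.246 g; sodium succinate 14.671 g; ammonium nitrate 5.579 g; nickel chloride hexahydrate 31.179 mg; glucose 63.671 g; L-glutamine 1.904 g

Target volume = 1641 mL = 1.641 L.
HEPES: 0.99% w/v = 9.9 g/L → 9.9 × 1.641 L = 16.246 g
sodium succinate: 0.894% w/v = 8.94 g/L → 8.94 × 1.641 L = 14.671 g
ammonium nitrate: 0.34% w/v = 3.4 g/L → 3.4 × 1.641 L = 5.579 g
nickel chloride hexahydrate: 19 mg/L × 1.641 L = 31.179 mg
glucose: 38.8 g/L × 1.641 L = 63.671 g
L-glutamine: 1.16 g/L × 1.641 L = 1.904 g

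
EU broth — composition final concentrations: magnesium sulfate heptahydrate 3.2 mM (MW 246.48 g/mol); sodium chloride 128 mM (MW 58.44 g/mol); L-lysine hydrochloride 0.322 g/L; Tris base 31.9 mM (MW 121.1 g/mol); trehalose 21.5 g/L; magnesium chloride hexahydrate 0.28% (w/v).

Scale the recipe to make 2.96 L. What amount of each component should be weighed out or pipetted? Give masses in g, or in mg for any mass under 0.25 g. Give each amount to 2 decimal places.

Working volume: 2.96 L.
magnesium sulfate heptahydrate: 3.2 mmol/L × 246.48 g/mol × 2.96 L ÷ 1000 = 2.33 g
sodium chloride: 128 mmol/L × 58.44 g/mol × 2.96 L ÷ 1000 = 22.14 g
L-lysine hydrochloride: 0.322 g/L × 2.96 L = 0.95 g
Tris base: 31.9 mmol/L × 121.1 g/mol × 2.96 L ÷ 1000 = 11.43 g
trehalose: 21.5 g/L × 2.96 L = 63.64 g
magnesium chloride hexahydrate: 0.28% w/v = 2.8 g/L → 2.8 × 2.96 L = 8.29 g

magnesium sulfate heptahydrate 2.33 g; sodium chloride 22.14 g; L-lysine hydrochloride 0.95 g; Tris base 11.43 g; trehalose 63.64 g; magnesium chloride hexahydrate 8.29 g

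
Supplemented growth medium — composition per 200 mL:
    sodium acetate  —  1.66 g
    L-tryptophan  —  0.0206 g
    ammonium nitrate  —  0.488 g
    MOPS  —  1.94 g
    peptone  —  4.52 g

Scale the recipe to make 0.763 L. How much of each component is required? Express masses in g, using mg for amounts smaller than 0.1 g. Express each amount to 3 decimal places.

sodium acetate 6.333 g; L-tryptophan 78.589 mg; ammonium nitrate 1.862 g; MOPS 7.401 g; peptone 17.244 g

Ratio of target to recipe volume: 763 / 200 = 3.815.
sodium acetate: 1.66 g × (763 mL / 200 mL) = 6.333 g
L-tryptophan: 0.0206 g × (763 mL / 200 mL) = 0.078589 g = 78.589 mg
ammonium nitrate: 0.488 g × (763 mL / 200 mL) = 1.862 g
MOPS: 1.94 g × (763 mL / 200 mL) = 7.401 g
peptone: 4.52 g × (763 mL / 200 mL) = 17.244 g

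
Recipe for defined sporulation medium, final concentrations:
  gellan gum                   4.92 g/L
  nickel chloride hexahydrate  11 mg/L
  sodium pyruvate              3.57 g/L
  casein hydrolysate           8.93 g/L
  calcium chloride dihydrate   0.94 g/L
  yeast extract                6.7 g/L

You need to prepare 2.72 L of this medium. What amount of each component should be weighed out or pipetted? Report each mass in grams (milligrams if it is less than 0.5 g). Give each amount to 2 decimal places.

gellan gum 13.38 g; nickel chloride hexahydrate 29.92 mg; sodium pyruvate 9.71 g; casein hydrolysate 24.29 g; calcium chloride dihydrate 2.56 g; yeast extract 18.22 g

Working volume: 2.72 L.
gellan gum: 4.92 g/L × 2.72 L = 13.38 g
nickel chloride hexahydrate: 11 mg/L × 2.72 L = 29.92 mg
sodium pyruvate: 3.57 g/L × 2.72 L = 9.71 g
casein hydrolysate: 8.93 g/L × 2.72 L = 24.29 g
calcium chloride dihydrate: 0.94 g/L × 2.72 L = 2.56 g
yeast extract: 6.7 g/L × 2.72 L = 18.22 g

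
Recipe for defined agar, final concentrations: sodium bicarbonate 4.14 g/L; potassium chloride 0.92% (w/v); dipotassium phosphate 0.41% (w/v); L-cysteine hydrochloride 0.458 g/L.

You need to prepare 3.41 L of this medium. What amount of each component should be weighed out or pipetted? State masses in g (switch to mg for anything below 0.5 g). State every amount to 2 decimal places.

Scale factor relative to 1 L: 3.41.
sodium bicarbonate: 4.14 g/L × 3.41 L = 14.12 g
potassium chloride: 0.92 g per 100 mL × 3410 mL ÷ 100 = 31.37 g
dipotassium phosphate: 0.41% w/v = 4.1 g/L → 4.1 × 3.41 L = 13.98 g
L-cysteine hydrochloride: 0.458 g/L × 3.41 L = 1.56 g

sodium bicarbonate 14.12 g; potassium chloride 31.37 g; dipotassium phosphate 13.98 g; L-cysteine hydrochloride 1.56 g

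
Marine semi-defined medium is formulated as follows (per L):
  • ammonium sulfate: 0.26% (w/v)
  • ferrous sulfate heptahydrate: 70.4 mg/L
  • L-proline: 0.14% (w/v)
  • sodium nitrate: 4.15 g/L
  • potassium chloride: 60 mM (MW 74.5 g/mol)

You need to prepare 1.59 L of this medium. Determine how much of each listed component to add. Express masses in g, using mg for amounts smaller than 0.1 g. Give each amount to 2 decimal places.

Working volume: 1.59 L.
ammonium sulfate: 0.26% w/v = 2.6 g/L → 2.6 × 1.59 L = 4.13 g
ferrous sulfate heptahydrate: 70.4 mg/L × 1.59 L = 111.936 mg = 0.11 g
L-proline: 0.14 g per 100 mL × 1590 mL ÷ 100 = 2.23 g
sodium nitrate: 4.15 g/L × 1.59 L = 6.60 g
potassium chloride: 60 mmol/L × 74.5 g/mol × 1.59 L ÷ 1000 = 7.11 g

ammonium sulfate 4.13 g; ferrous sulfate heptahydrate 0.11 g; L-proline 2.23 g; sodium nitrate 6.60 g; potassium chloride 7.11 g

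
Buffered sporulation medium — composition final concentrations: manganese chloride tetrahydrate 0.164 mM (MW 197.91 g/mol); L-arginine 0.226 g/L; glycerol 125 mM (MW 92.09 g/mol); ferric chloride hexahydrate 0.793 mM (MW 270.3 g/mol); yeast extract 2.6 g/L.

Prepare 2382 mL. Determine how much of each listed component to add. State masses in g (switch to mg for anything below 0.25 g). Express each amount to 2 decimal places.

manganese chloride tetrahydrate 77.31 mg; L-arginine 0.54 g; glycerol 27.42 g; ferric chloride hexahydrate 0.51 g; yeast extract 6.19 g

Working volume: 2382 mL = 2.382 L.
manganese chloride tetrahydrate: 0.164 mmol/L × 197.91 mg/mmol × 2.382 L = 77.31 mg
L-arginine: 0.226 g/L × 2.382 L = 0.54 g
glycerol: 125 mmol/L × 92.09 g/mol × 2.382 L ÷ 1000 = 27.42 g
ferric chloride hexahydrate: 0.793 mmol/L × 270.3 g/mol × 2.382 L ÷ 1000 = 0.51 g
yeast extract: 2.6 g/L × 2.382 L = 6.19 g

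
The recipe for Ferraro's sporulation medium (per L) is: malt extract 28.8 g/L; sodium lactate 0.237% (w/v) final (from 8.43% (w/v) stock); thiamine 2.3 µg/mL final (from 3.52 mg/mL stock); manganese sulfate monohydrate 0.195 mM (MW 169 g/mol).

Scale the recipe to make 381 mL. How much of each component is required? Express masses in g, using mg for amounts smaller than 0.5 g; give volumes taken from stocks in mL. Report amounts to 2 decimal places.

Working volume: 381 mL = 0.381 L.
malt extract: 28.8 g/L × 0.381 L = 10.97 g
sodium lactate: C1V1 = C2V2 → 0.237% ÷ 8.43% × 381 mL = 10.71 mL
thiamine: dilute stock: 2.3 µg/mL × 381 mL ÷ 3520 µg/mL = 0.25 mL
manganese sulfate monohydrate: 0.195 mmol/L × 169 mg/mmol × 0.381 L = 12.56 mg

malt extract 10.97 g; sodium lactate 10.71 mL; thiamine 0.25 mL; manganese sulfate monohydrate 12.56 mg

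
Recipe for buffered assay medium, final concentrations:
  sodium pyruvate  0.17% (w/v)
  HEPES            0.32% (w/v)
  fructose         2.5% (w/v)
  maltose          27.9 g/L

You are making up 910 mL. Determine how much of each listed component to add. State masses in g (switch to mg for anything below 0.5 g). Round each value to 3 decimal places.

Target volume = 910 mL = 0.91 L.
sodium pyruvate: 0.17 g per 100 mL × 910 mL ÷ 100 = 1.547 g
HEPES: 0.32 g per 100 mL × 910 mL ÷ 100 = 2.912 g
fructose: 2.5 g per 100 mL × 910 mL ÷ 100 = 22.750 g
maltose: 27.9 g/L × 0.91 L = 25.389 g

sodium pyruvate 1.547 g; HEPES 2.912 g; fructose 22.750 g; maltose 25.389 g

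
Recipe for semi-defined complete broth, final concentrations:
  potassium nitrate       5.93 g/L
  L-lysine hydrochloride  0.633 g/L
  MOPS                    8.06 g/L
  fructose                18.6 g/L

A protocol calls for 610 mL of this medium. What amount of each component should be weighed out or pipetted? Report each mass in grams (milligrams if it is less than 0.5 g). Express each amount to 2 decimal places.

potassium nitrate 3.62 g; L-lysine hydrochloride 386.13 mg; MOPS 4.92 g; fructose 11.35 g

Working volume: 610 mL = 0.61 L.
potassium nitrate: 5.93 g/L × 0.61 L = 3.62 g
L-lysine hydrochloride: 0.633 g/L × 0.61 L = 0.38613 g = 386.13 mg
MOPS: 8.06 g/L × 0.61 L = 4.92 g
fructose: 18.6 g/L × 0.61 L = 11.35 g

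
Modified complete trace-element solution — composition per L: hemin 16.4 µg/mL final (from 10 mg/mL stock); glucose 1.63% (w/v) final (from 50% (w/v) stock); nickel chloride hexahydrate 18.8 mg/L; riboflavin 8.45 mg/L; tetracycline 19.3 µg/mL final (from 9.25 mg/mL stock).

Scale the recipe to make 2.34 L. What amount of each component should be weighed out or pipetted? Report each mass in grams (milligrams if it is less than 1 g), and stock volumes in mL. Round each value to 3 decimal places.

hemin 3.838 mL; glucose 76.284 mL; nickel chloride hexahydrate 43.992 mg; riboflavin 19.773 mg; tetracycline 4.882 mL

Scale factor relative to 1 L: 2.34.
hemin: dilute stock: 16.4 µg/mL × 2340 mL ÷ 10000 µg/mL = 3.838 mL
glucose: dilute stock: 1.63% ÷ 50% × 2340 mL = 76.284 mL
nickel chloride hexahydrate: 18.8 mg/L × 2.34 L = 43.992 mg
riboflavin: 8.45 mg/L × 2.34 L = 19.773 mg
tetracycline: C1V1 = C2V2 → 19.3 µg/mL × 2340 mL ÷ 9250 µg/mL = 4.882 mL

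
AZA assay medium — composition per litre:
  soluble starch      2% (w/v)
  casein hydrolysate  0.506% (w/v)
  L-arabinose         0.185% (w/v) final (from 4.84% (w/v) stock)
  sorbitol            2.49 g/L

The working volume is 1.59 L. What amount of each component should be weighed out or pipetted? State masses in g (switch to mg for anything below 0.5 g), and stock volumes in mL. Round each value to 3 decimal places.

soluble starch 31.800 g; casein hydrolysate 8.045 g; L-arabinose 60.775 mL; sorbitol 3.959 g

Scale factor relative to 1 L: 1.59.
soluble starch: 2% w/v = 20 g/L → 20 × 1.59 L = 31.800 g
casein hydrolysate: 0.506% w/v = 5.06 g/L → 5.06 × 1.59 L = 8.045 g
L-arabinose: V = C2·V2/C1 = 0.185% ÷ 4.84% × 1590 mL = 60.775 mL
sorbitol: 2.49 g/L × 1.59 L = 3.959 g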